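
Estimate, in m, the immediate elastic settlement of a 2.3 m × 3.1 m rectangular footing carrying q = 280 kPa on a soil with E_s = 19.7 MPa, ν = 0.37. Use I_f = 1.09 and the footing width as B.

Immediate (elastic) settlement: S_e = q·B·(1−ν²)/E_s · I_f.
E_s = 19.7 MPa = 19700 kPa.
S_e = 280 × 2.3 × (1 − 0.37²) / 19700 × 1.09
    = 280 × 2.3 × 0.8631 / 19700 × 1.09
    = 0.03075 m

S_e ≈ 0.0308 m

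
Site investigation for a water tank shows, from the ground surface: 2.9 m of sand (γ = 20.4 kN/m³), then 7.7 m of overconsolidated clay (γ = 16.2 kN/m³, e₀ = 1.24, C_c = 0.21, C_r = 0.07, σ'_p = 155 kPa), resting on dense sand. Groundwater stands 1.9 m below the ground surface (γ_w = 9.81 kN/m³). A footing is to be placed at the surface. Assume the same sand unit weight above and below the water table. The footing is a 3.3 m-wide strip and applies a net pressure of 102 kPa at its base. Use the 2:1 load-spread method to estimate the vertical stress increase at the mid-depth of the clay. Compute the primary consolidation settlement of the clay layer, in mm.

Mid-depth of clay below the ground surface: z = 2.9 + 7.7/2 = 6.75 m.
Total vertical stress at mid-clay: σ_v = 20.4×2.9 + 16.2×3.85 = 121.53 kPa.
Pore pressure: u = 9.81×(6.75 − 1.9) = 47.578 kPa.
Initial effective stress: σ'_0 = σ_v − u = 121.53 − 47.578 = 73.952 kPa.
Stress increase at mid-clay by the 2:1 spreading method:
Δσ = qB/(B+z) = 102×3.3/(3.3+6.75) = 33.493 kPa
Final effective stress: σ'_f = 73.952 + 33.493 = 107.44 kPa.
σ'_f = 107.44 ≤ σ'_p = 155 kPa, so the clay remains overconsolidated and only the recompression index applies:
S_c = C_r·H/(1+e₀)·log₁₀(σ'_f/σ'_0) = 0.07×7.7/2.24×log₁₀(107.44/73.952)
    = 0.24063 × 0.16222 = 0.03903 m

S_c ≈ 39 mm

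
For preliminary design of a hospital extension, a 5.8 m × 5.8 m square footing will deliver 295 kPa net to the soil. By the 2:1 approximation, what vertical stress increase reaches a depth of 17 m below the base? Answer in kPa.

By the 2:1 method the load spreads at 1 horizontal : 2 vertical, so at depth z the loaded area has grown by z in each plan dimension:
Δσ = qBL/((B+z)(L+z)) = 295×5.8×5.8/((5.8+17)(5.8+17)) = 19.09 kPa

Δσ_z ≈ 19.1 kPa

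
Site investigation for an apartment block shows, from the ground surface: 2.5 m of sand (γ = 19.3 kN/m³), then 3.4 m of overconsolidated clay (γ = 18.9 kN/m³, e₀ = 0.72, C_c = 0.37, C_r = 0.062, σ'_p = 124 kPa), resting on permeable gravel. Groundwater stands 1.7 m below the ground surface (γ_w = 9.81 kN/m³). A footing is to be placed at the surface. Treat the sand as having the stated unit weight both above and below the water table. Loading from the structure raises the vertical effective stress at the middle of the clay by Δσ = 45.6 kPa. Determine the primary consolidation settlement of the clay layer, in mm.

Mid-depth of clay below the ground surface: z = 2.5 + 3.4/2 = 4.2 m.
Total vertical stress at mid-clay: σ_v = 19.3×2.5 + 18.9×1.7 = 80.38 kPa.
Pore pressure: u = 9.81×(4.2 − 1.7) = 24.525 kPa.
Initial effective stress: σ'_0 = σ_v − u = 80.38 − 24.525 = 55.855 kPa.
Final effective stress: σ'_f = 55.855 + 45.6 = 101.45 kPa.
σ'_f = 101.45 ≤ σ'_p = 124 kPa, so the clay remains overconsolidated and only the recompression index applies:
S_c = C_r·H/(1+e₀)·log₁₀(σ'_f/σ'_0) = 0.062×3.4/1.72×log₁₀(101.45/55.855)
    = 0.12256 × 0.25919 = 0.03177 m

S_c ≈ 31.8 mm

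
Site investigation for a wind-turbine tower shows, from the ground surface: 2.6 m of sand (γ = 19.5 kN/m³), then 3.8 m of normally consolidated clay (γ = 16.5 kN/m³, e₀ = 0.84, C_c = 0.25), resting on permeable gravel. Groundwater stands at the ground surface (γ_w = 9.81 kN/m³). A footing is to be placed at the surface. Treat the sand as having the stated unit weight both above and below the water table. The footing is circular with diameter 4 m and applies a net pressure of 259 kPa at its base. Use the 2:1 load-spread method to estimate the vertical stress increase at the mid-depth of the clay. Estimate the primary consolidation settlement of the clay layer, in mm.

S_c ≈ 207 mm

Mid-depth of clay below the ground surface: z = 2.6 + 3.8/2 = 4.5 m.
Total vertical stress at mid-clay: σ_v = 19.5×2.6 + 16.5×1.9 = 82.05 kPa.
Pore pressure: u = 9.81×(4.5 − 0) = 44.145 kPa.
Initial effective stress: σ'_0 = σ_v − u = 82.05 − 44.145 = 37.905 kPa.
Stress increase at mid-clay by the 2:1 spreading method:
Δσ ≈ qD²/(D+z)² = 259×4²/(4+4.5)² = 57.356 kPa
Final effective stress: σ'_f = σ'_0 + Δσ = 37.905 + 57.356 = 95.261 kPa.
Normally consolidated clay, so the full stress increment lies on the virgin compression line:
S_c = C_c·H/(1+e₀)·log₁₀(σ'_f/σ'_0) = 0.25×3.8/(1+0.84)×log₁₀(95.261/37.905)
    = 0.5163 × 0.40022 = 0.2066 m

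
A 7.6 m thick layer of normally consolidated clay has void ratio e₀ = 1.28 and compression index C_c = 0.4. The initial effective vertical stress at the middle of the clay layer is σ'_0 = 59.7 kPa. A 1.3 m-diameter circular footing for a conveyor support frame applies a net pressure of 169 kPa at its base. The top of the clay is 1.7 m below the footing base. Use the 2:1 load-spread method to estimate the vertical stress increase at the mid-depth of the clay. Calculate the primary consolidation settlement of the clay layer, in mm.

S_c ≈ 57 mm

Mid-depth of clay below the footing base: z = 1.7 + 7.6/2 = 5.5 m.
Stress increase at mid-clay by the 2:1 spreading method:
Δσ ≈ qD²/(D+z)² = 169×1.3²/(1.3+5.5)² = 6.1767 kPa
Final effective stress: σ'_f = σ'_0 + Δσ = 59.7 + 6.1767 = 65.877 kPa.
Normally consolidated clay, so the full stress increment lies on the virgin compression line:
S_c = C_c·H/(1+e₀)·log₁₀(σ'_f/σ'_0) = 0.4×7.6/(1+1.28)×log₁₀(65.877/59.7)
    = 1.3333 × 0.042759 = 0.05701 m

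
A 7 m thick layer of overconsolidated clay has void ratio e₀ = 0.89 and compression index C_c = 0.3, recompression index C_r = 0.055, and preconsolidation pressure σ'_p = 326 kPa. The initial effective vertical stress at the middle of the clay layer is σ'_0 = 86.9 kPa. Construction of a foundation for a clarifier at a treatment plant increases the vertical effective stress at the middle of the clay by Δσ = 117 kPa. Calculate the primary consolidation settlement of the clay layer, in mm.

Final effective stress: σ'_f = 86.9 + 117 = 203.9 kPa.
σ'_f = 203.9 ≤ σ'_p = 326 kPa, so the clay remains overconsolidated and only the recompression index applies:
S_c = C_r·H/(1+e₀)·log₁₀(σ'_f/σ'_0) = 0.055×7/1.89×log₁₀(203.9/86.9)
    = 0.2037 × 0.3704 = 0.07545 m

S_c ≈ 75.5 mm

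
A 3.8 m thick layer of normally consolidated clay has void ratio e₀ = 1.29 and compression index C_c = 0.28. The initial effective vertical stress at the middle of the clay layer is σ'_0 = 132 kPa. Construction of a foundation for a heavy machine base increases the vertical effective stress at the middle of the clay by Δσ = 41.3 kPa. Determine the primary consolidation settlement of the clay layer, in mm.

Final effective stress: σ'_f = σ'_0 + Δσ = 132 + 41.3 = 173.3 kPa.
Normally consolidated clay, so the full stress increment lies on the virgin compression line:
S_c = C_c·H/(1+e₀)·log₁₀(σ'_f/σ'_0) = 0.28×3.8/(1+1.29)×log₁₀(173.3/132)
    = 0.46463 × 0.11822 = 0.05493 m

S_c ≈ 54.9 mm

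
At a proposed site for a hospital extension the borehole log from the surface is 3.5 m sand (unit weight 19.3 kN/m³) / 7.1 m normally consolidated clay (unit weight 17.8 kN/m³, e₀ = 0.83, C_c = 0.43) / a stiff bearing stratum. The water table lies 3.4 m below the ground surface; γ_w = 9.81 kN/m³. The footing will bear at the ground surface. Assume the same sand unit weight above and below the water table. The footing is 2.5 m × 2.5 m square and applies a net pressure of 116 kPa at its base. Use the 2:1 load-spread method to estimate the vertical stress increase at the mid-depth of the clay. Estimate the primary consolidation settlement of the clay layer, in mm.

Mid-depth of clay below the ground surface: z = 3.5 + 7.1/2 = 7.05 m.
Total vertical stress at mid-clay: σ_v = 19.3×3.5 + 17.8×3.55 = 130.74 kPa.
Pore pressure: u = 9.81×(7.05 − 3.4) = 35.806 kPa.
Initial effective stress: σ'_0 = σ_v − u = 130.74 − 35.806 = 94.934 kPa.
Stress increase at mid-clay by the 2:1 spreading method:
Δσ = qBL/((B+z)(L+z)) = 116×2.5×2.5/((2.5+7.05)(2.5+7.05)) = 7.9493 kPa
Final effective stress: σ'_f = σ'_0 + Δσ = 94.934 + 7.9493 = 102.88 kPa.
Normally consolidated clay, so the full stress increment lies on the virgin compression line:
S_c = C_c·H/(1+e₀)·log₁₀(σ'_f/σ'_0) = 0.43×7.1/(1+0.83)×log₁₀(102.88/94.934)
    = 1.6683 × 0.034909 = 0.05824 m

S_c ≈ 58.2 mm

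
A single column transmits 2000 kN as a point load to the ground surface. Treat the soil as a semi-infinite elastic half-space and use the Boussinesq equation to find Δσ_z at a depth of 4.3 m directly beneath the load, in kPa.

Boussinesq vertical stress below a point load on an elastic half-space:
Δσ_z = 3P/(2πz²) · [1 + (r/z)²]^(−5/2)
r/z = 0/4.3 = 0; [1+(r/z)²]^(−5/2) = 1.
Δσ_z = 3×2000/(2π×4.3²) × 1 = 51.646 × 1 = 51.65 kPa

Δσ_z ≈ 51.6 kPa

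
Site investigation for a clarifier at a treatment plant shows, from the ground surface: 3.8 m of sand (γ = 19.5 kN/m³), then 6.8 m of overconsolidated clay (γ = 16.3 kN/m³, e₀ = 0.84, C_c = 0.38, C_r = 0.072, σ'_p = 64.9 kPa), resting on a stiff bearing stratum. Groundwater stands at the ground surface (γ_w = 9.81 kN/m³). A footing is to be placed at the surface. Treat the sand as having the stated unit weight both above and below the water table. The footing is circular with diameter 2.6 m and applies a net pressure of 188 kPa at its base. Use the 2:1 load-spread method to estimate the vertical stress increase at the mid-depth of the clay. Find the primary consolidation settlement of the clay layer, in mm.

Mid-depth of clay below the ground surface: z = 3.8 + 6.8/2 = 7.2 m.
Total vertical stress at mid-clay: σ_v = 19.5×3.8 + 16.3×3.4 = 129.52 kPa.
Pore pressure: u = 9.81×(7.2 − 0) = 70.632 kPa.
Initial effective stress: σ'_0 = σ_v − u = 129.52 − 70.632 = 58.888 kPa.
Stress increase at mid-clay by the 2:1 spreading method:
Δσ ≈ qD²/(D+z)² = 188×2.6²/(2.6+7.2)² = 13.233 kPa
Final effective stress: σ'_f = 58.888 + 13.233 = 72.121 kPa.
σ'_f = 72.121 > σ'_p = 64.9 kPa, so the stress path crosses the preconsolidation pressure — recompression up to σ'_p, then virgin compression beyond:
S_c = H/(1+e₀)·[C_r·log₁₀(σ'_p/σ'_0) + C_c·log₁₀(σ'_f/σ'_p)]
    = 6.8/1.84 × [0.072×log₁₀(64.9/58.888) + 0.38×log₁₀(72.121/64.9)]
    = 3.6957 × [0.0030397 + 0.01741] = 0.07558 m

S_c ≈ 75.6 mm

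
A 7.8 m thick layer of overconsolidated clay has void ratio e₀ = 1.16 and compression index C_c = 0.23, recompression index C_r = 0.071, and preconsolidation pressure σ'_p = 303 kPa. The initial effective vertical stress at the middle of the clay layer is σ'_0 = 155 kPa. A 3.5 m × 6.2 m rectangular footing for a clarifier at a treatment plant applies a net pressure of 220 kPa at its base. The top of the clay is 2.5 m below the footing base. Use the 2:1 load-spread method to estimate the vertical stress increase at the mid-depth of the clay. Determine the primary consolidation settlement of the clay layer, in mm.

Mid-depth of clay below the footing base: z = 2.5 + 7.8/2 = 6.4 m.
Stress increase at mid-clay by the 2:1 spreading method:
Δσ = qBL/((B+z)(L+z)) = 220×3.5×6.2/((3.5+6.4)(6.2+6.4)) = 38.272 kPa
Final effective stress: σ'_f = 155 + 38.272 = 193.27 kPa.
σ'_f = 193.27 ≤ σ'_p = 303 kPa, so the clay remains overconsolidated and only the recompression index applies:
S_c = C_r·H/(1+e₀)·log₁₀(σ'_f/σ'_0) = 0.071×7.8/2.16×log₁₀(193.27/155)
    = 0.25639 × 0.095833 = 0.02457 m

S_c ≈ 24.6 mm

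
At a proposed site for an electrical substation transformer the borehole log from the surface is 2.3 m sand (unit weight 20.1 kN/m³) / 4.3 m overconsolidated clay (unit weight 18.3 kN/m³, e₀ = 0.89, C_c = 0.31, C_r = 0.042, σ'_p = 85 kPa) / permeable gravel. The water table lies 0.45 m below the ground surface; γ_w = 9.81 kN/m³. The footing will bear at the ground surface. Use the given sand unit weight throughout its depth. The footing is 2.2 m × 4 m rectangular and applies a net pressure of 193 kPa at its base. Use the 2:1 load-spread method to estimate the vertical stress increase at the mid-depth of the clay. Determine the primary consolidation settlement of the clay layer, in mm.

S_c ≈ 20.8 mm

Mid-depth of clay below the ground surface: z = 2.3 + 4.3/2 = 4.45 m.
Total vertical stress at mid-clay: σ_v = 20.1×2.3 + 18.3×2.15 = 85.575 kPa.
Pore pressure: u = 9.81×(4.45 − 0.45) = 39.24 kPa.
Initial effective stress: σ'_0 = σ_v − u = 85.575 − 39.24 = 46.335 kPa.
Stress increase at mid-clay by the 2:1 spreading method:
Δσ = qBL/((B+z)(L+z)) = 193×2.2×4/((2.2+4.45)(4+4.45)) = 30.225 kPa
Final effective stress: σ'_f = 46.335 + 30.225 = 76.56 kPa.
σ'_f = 76.56 ≤ σ'_p = 85 kPa, so the clay remains overconsolidated and only the recompression index applies:
S_c = C_r·H/(1+e₀)·log₁₀(σ'_f/σ'_0) = 0.042×4.3/1.89×log₁₀(76.56/46.335)
    = 0.095554 × 0.21809 = 0.02084 m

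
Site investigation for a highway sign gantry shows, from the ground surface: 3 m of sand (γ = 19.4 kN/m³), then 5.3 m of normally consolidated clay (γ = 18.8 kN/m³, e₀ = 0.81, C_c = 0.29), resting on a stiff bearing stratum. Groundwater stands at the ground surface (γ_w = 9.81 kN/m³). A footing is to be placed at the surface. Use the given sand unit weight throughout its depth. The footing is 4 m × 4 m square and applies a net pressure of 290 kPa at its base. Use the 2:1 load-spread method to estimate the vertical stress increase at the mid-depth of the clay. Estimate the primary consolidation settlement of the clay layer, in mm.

S_c ≈ 246 mm

Mid-depth of clay below the ground surface: z = 3 + 5.3/2 = 5.65 m.
Total vertical stress at mid-clay: σ_v = 19.4×3 + 18.8×2.65 = 108.02 kPa.
Pore pressure: u = 9.81×(5.65 − 0) = 55.427 kPa.
Initial effective stress: σ'_0 = σ_v − u = 108.02 − 55.427 = 52.593 kPa.
Stress increase at mid-clay by the 2:1 spreading method:
Δσ = qBL/((B+z)(L+z)) = 290×4×4/((4+5.65)(4+5.65)) = 49.827 kPa
Final effective stress: σ'_f = σ'_0 + Δσ = 52.593 + 49.827 = 102.42 kPa.
Normally consolidated clay, so the full stress increment lies on the virgin compression line:
S_c = C_c·H/(1+e₀)·log₁₀(σ'_f/σ'_0) = 0.29×5.3/(1+0.81)×log₁₀(102.42/52.593)
    = 0.84917 × 0.28946 = 0.2458 m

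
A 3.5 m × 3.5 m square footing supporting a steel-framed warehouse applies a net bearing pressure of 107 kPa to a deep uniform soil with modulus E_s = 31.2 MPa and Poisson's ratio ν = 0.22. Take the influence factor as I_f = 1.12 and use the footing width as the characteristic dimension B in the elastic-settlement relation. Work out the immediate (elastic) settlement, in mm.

Immediate (elastic) settlement: S_e = q·B·(1−ν²)/E_s · I_f.
E_s = 31.2 MPa = 31200 kPa.
S_e = 107 × 3.5 × (1 − 0.22²) / 31200 × 1.12
    = 107 × 3.5 × 0.9516 / 31200 × 1.12
    = 0.01279 m = 12.79 mm

S_e ≈ 12.8 mm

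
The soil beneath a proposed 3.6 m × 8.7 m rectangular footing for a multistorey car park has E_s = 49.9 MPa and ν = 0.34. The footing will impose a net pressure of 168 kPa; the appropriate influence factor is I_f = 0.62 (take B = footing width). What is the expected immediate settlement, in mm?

S_e ≈ 6.65 mm

Immediate (elastic) settlement: S_e = q·B·(1−ν²)/E_s · I_f.
E_s = 49.9 MPa = 49900 kPa.
S_e = 168 × 3.6 × (1 − 0.34²) / 49900 × 0.62
    = 168 × 3.6 × 0.8844 / 49900 × 0.62
    = 0.006646 m = 6.646 mm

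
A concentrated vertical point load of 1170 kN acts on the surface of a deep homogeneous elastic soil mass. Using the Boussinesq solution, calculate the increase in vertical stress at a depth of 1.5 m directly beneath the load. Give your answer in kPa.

Δσ_z ≈ 248 kPa

Boussinesq vertical stress below a point load on an elastic half-space:
Δσ_z = 3P/(2πz²) · [1 + (r/z)²]^(−5/2)
r/z = 0/1.5 = 0; [1+(r/z)²]^(−5/2) = 1.
Δσ_z = 3×1170/(2π×1.5²) × 1 = 248.28 × 1 = 248.3 kPa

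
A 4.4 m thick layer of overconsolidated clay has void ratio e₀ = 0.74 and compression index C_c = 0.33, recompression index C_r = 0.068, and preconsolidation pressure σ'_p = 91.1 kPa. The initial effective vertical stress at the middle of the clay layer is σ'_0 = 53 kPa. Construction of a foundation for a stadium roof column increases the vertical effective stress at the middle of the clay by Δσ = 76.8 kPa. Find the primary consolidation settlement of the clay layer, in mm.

S_c ≈ 169 mm

Final effective stress: σ'_f = 53 + 76.8 = 129.8 kPa.
σ'_f = 129.8 > σ'_p = 91.1 kPa, so the stress path crosses the preconsolidation pressure — recompression up to σ'_p, then virgin compression beyond:
S_c = H/(1+e₀)·[C_r·log₁₀(σ'_p/σ'_0) + C_c·log₁₀(σ'_f/σ'_p)]
    = 4.4/1.74 × [0.068×log₁₀(91.1/53) + 0.33×log₁₀(129.8/91.1)]
    = 2.5287 × [0.015996 + 0.05074] = 0.1688 m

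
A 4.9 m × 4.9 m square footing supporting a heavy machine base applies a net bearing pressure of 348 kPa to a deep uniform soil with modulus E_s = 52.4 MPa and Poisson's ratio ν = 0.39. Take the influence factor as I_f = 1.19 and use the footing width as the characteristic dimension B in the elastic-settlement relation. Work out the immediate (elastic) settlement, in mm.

Immediate (elastic) settlement: S_e = q·B·(1−ν²)/E_s · I_f.
E_s = 52.4 MPa = 52400 kPa.
S_e = 348 × 4.9 × (1 − 0.39²) / 52400 × 1.19
    = 348 × 4.9 × 0.8479 / 52400 × 1.19
    = 0.03283 m = 32.83 mm

S_e ≈ 32.8 mm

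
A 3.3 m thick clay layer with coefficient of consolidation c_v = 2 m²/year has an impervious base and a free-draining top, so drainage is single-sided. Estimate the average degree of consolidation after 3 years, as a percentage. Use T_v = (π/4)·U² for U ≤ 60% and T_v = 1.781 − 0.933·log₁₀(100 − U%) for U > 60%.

Drainage path length: H_d = H = 3.3 m (single drainage).
T_v = c_v·t/H_d² = 2×3/3.3² = 0.55096.
T_v = 0.55096 corresponds to the U > 60% branch:
U = 1 − 10^((1.781 − T_v)/0.933)/100 = 0.7919

U ≈ 79.2 %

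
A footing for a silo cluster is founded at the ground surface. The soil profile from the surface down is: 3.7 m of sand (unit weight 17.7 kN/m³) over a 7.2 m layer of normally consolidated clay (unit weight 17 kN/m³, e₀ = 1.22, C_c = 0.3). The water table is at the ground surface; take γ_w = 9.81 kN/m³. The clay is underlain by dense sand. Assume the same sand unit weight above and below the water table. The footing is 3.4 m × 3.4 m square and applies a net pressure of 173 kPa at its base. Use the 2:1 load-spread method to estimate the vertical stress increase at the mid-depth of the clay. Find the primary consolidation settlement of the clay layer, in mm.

Mid-depth of clay below the ground surface: z = 3.7 + 7.2/2 = 7.3 m.
Total vertical stress at mid-clay: σ_v = 17.7×3.7 + 17×3.6 = 126.69 kPa.
Pore pressure: u = 9.81×(7.3 − 0) = 71.613 kPa.
Initial effective stress: σ'_0 = σ_v − u = 126.69 − 71.613 = 55.077 kPa.
Stress increase at mid-clay by the 2:1 spreading method:
Δσ = qBL/((B+z)(L+z)) = 173×3.4×3.4/((3.4+7.3)(3.4+7.3)) = 17.468 kPa
Final effective stress: σ'_f = σ'_0 + Δσ = 55.077 + 17.468 = 72.545 kPa.
Normally consolidated clay, so the full stress increment lies on the virgin compression line:
S_c = C_c·H/(1+e₀)·log₁₀(σ'_f/σ'_0) = 0.3×7.2/(1+1.22)×log₁₀(72.545/55.077)
    = 0.97297 × 0.11964 = 0.1164 m

S_c ≈ 116 mm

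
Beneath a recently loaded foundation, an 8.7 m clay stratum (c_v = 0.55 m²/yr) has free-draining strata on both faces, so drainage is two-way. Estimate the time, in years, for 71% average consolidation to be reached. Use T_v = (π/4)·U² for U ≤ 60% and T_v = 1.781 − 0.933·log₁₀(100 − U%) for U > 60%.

t ≈ 14.3 years

Drainage path length: H_d = H/2 = 4.35 m (double drainage).
U > 60%: T_v = 1.781 − 0.933·log₁₀(100 − 71) = 0.41658.
t = T_v·H_d²/c_v = 0.41658×4.35²/0.55 = 14.33 years.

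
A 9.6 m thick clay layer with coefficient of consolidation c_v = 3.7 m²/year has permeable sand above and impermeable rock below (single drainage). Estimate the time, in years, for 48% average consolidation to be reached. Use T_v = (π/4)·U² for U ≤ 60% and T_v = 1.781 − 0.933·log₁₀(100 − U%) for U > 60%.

Drainage path length: H_d = H = 9.6 m (single drainage).
U ≤ 60%: T_v = (π/4)·U² = (π/4)×0.48² = 0.18096.
t = T_v·H_d²/c_v = 0.18096×9.6²/3.7 = 4.507 years.

t ≈ 4.51 years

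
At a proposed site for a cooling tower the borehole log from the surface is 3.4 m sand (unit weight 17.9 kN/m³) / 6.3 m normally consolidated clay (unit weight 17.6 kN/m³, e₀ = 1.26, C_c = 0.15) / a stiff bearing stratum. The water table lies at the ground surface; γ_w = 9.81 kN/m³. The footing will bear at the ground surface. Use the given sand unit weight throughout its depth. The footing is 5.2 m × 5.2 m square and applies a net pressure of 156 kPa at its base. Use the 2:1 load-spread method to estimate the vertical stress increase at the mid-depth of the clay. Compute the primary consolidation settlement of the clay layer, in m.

S_c ≈ 0.0839 m

Mid-depth of clay below the ground surface: z = 3.4 + 6.3/2 = 6.55 m.
Total vertical stress at mid-clay: σ_v = 17.9×3.4 + 17.6×3.15 = 116.3 kPa.
Pore pressure: u = 9.81×(6.55 − 0) = 64.255 kPa.
Initial effective stress: σ'_0 = σ_v − u = 116.3 − 64.255 = 52.045 kPa.
Stress increase at mid-clay by the 2:1 spreading method:
Δσ = qBL/((B+z)(L+z)) = 156×5.2×5.2/((5.2+6.55)(5.2+6.55)) = 30.553 kPa
Final effective stress: σ'_f = σ'_0 + Δσ = 52.045 + 30.553 = 82.598 kPa.
Normally consolidated clay, so the full stress increment lies on the virgin compression line:
S_c = C_c·H/(1+e₀)·log₁₀(σ'_f/σ'_0) = 0.15×6.3/(1+1.26)×log₁₀(82.598/52.045)
    = 0.41814 × 0.20059 = 0.08387 m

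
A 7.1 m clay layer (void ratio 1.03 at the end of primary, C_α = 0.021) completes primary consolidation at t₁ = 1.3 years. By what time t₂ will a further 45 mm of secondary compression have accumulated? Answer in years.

t₂ ≈ 5.33 years

S_s = C_α·H/(1+e_p)·log₁₀(t₂/t₁) ⇒ log₁₀(t₂/t₁) = S_s·(1+e_p)/(C_α·H).
log₁₀(t₂/t₁) = 0.045 × (1+1.03) / (0.021×7.1) = 0.6127
t₂ = t₁ × 10^0.6127 = 1.3 × 4.099 = 5.329 years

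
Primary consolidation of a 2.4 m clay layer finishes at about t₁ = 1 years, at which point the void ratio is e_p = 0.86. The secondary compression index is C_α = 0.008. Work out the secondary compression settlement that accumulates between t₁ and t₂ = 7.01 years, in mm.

Secondary compression: S_s = C_α·H/(1+e_p)·log₁₀(t₂/t₁)
S_s = 0.008×2.4/(1+0.86)×log₁₀(7.01/1)
    = 0.01032 × 0.8457 = 0.00873 m

S_s ≈ 8.73 mm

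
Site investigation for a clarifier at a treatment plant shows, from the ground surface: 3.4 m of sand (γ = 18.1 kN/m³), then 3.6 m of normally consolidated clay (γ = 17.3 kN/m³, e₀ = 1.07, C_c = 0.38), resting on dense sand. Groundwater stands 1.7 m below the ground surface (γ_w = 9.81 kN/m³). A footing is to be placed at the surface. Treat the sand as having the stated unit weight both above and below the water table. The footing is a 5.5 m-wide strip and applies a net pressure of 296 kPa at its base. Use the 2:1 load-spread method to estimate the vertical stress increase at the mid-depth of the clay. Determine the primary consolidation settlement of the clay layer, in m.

S_c ≈ 0.368 m

Mid-depth of clay below the ground surface: z = 3.4 + 3.6/2 = 5.2 m.
Total vertical stress at mid-clay: σ_v = 18.1×3.4 + 17.3×1.8 = 92.68 kPa.
Pore pressure: u = 9.81×(5.2 − 1.7) = 34.335 kPa.
Initial effective stress: σ'_0 = σ_v − u = 92.68 − 34.335 = 58.345 kPa.
Stress increase at mid-clay by the 2:1 spreading method:
Δσ = qB/(B+z) = 296×5.5/(5.5+5.2) = 152.15 kPa
Final effective stress: σ'_f = σ'_0 + Δσ = 58.345 + 152.15 = 210.5 kPa.
Normally consolidated clay, so the full stress increment lies on the virgin compression line:
S_c = C_c·H/(1+e₀)·log₁₀(σ'_f/σ'_0) = 0.38×3.6/(1+1.07)×log₁₀(210.5/58.345)
    = 0.66087 × 0.55725 = 0.3683 m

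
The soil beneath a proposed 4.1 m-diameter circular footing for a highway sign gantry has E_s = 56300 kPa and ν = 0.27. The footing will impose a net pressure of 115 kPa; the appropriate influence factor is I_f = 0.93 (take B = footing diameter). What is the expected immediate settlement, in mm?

Immediate (elastic) settlement: S_e = q·B·(1−ν²)/E_s · I_f.
S_e = 115 × 4.1 × (1 − 0.27²) / 56300 × 0.93
    = 115 × 4.1 × 0.9271 / 56300 × 0.93
    = 0.007221 m = 7.221 mm

S_e ≈ 7.22 mm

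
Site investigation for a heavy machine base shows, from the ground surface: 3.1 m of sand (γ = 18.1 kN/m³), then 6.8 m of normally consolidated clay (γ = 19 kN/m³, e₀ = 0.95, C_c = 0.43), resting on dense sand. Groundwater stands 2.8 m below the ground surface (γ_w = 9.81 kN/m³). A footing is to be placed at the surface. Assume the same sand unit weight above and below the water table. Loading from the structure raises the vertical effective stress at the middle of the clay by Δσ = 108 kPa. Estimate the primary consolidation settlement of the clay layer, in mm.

Mid-depth of clay below the ground surface: z = 3.1 + 6.8/2 = 6.5 m.
Total vertical stress at mid-clay: σ_v = 18.1×3.1 + 19×3.4 = 120.71 kPa.
Pore pressure: u = 9.81×(6.5 − 2.8) = 36.297 kPa.
Initial effective stress: σ'_0 = σ_v − u = 120.71 − 36.297 = 84.413 kPa.
Final effective stress: σ'_f = σ'_0 + Δσ = 84.413 + 108 = 192.41 kPa.
Normally consolidated clay, so the full stress increment lies on the virgin compression line:
S_c = C_c·H/(1+e₀)·log₁₀(σ'_f/σ'_0) = 0.43×6.8/(1+0.95)×log₁₀(192.41/84.413)
    = 1.4995 × 0.35782 = 0.5366 m

S_c ≈ 537 mm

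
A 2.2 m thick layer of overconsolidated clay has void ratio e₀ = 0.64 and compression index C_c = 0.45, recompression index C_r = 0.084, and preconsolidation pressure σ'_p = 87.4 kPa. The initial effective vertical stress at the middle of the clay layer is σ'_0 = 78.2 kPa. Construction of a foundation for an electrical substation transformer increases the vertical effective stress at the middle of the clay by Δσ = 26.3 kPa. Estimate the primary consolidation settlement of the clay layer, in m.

Final effective stress: σ'_f = 78.2 + 26.3 = 104.5 kPa.
σ'_f = 104.5 > σ'_p = 87.4 kPa, so the stress path crosses the preconsolidation pressure — recompression up to σ'_p, then virgin compression beyond:
S_c = H/(1+e₀)·[C_r·log₁₀(σ'_p/σ'_0) + C_c·log₁₀(σ'_f/σ'_p)]
    = 2.2/1.64 × [0.084×log₁₀(87.4/78.2) + 0.45×log₁₀(104.5/87.4)]
    = 1.3415 × [0.0040576 + 0.034922] = 0.05229 m

S_c ≈ 0.0523 m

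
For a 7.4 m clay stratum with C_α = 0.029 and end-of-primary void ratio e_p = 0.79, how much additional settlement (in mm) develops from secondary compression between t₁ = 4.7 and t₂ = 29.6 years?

Secondary compression: S_s = C_α·H/(1+e_p)·log₁₀(t₂/t₁)
S_s = 0.029×7.4/(1+0.79)×log₁₀(29.6/4.7)
    = 0.1199 × 0.7992 = 0.09581 m

S_s ≈ 95.8 mm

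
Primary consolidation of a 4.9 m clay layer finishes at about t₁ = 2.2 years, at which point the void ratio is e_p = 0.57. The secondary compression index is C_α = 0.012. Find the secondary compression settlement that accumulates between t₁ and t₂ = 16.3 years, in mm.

S_s ≈ 32.6 mm

Secondary compression: S_s = C_α·H/(1+e_p)·log₁₀(t₂/t₁)
S_s = 0.012×4.9/(1+0.57)×log₁₀(16.3/2.2)
    = 0.03745 × 0.8698 = 0.03257 m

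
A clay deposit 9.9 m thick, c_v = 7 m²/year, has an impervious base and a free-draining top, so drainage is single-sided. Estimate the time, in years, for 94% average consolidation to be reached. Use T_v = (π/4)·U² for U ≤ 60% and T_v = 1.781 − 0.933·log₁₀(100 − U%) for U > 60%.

Drainage path length: H_d = H = 9.9 m (single drainage).
U > 60%: T_v = 1.781 − 0.933·log₁₀(100 − 94) = 1.055.
t = T_v·H_d²/c_v = 1.055×9.9²/7 = 14.77 years.

t ≈ 14.8 years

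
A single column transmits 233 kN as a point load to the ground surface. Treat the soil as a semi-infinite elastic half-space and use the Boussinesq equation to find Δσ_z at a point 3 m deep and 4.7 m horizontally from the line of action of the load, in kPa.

Δσ_z ≈ 0.557 kPa

Boussinesq vertical stress below a point load on an elastic half-space:
Δσ_z = 3P/(2πz²) · [1 + (r/z)²]^(−5/2)
r/z = 4.7/3 = 1.5667; [1+(r/z)²]^(−5/2) = 0.045087.
Δσ_z = 3×233/(2π×3²) × 0.045087 = 12.361 × 0.045087 = 0.5573 kPa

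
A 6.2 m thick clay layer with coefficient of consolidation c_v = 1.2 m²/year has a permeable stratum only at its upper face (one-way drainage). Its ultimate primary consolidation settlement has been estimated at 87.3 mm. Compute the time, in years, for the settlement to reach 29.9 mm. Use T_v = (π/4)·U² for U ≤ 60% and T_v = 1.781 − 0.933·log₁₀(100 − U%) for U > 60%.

t ≈ 2.95 years

Drainage path length: H_d = H = 6.2 m (single drainage).
U = S(t)/S_ult = 29.9/87.3 = 0.3425.
U ≤ 60%: T_v = (π/4)·U² = (π/4)×0.3425² = 0.092131.
t = T_v·H_d²/c_v = 0.092131×6.2²/1.2 = 2.951 years.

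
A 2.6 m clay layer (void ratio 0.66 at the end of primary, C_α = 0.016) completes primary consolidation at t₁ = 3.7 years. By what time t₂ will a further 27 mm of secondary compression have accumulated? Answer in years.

t₂ ≈ 44.2 years

S_s = C_α·H/(1+e_p)·log₁₀(t₂/t₁) ⇒ log₁₀(t₂/t₁) = S_s·(1+e_p)/(C_α·H).
log₁₀(t₂/t₁) = 0.027 × (1+0.66) / (0.016×2.6) = 1.077
t₂ = t₁ × 10^1.077 = 3.7 × 11.95 = 44.22 years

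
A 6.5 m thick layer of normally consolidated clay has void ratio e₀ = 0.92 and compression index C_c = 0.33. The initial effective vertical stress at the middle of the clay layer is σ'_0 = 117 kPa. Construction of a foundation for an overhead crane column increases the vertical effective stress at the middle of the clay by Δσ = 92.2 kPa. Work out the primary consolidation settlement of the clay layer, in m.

Final effective stress: σ'_f = σ'_0 + Δσ = 117 + 92.2 = 209.2 kPa.
Normally consolidated clay, so the full stress increment lies on the virgin compression line:
S_c = C_c·H/(1+e₀)·log₁₀(σ'_f/σ'_0) = 0.33×6.5/(1+0.92)×log₁₀(209.2/117)
    = 1.1172 × 0.25238 = 0.282 m

S_c ≈ 0.282 m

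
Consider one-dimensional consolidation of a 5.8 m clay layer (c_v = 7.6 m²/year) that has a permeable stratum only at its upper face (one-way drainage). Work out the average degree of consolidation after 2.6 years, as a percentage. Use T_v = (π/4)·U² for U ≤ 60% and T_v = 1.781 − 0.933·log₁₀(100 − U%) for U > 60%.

U ≈ 81 %

Drainage path length: H_d = H = 5.8 m (single drainage).
T_v = c_v·t/H_d² = 7.6×2.6/5.8² = 0.5874.
T_v = 0.5874 corresponds to the U > 60% branch:
U = 1 − 10^((1.781 − T_v)/0.933)/100 = 0.8098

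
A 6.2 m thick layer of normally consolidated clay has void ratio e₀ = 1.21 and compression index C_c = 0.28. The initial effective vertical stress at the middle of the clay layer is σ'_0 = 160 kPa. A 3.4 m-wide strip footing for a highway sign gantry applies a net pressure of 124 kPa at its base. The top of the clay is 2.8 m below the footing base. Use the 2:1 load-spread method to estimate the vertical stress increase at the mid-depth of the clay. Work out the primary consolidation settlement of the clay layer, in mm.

S_c ≈ 85.1 mm

Mid-depth of clay below the footing base: z = 2.8 + 6.2/2 = 5.9 m.
Stress increase at mid-clay by the 2:1 spreading method:
Δσ = qB/(B+z) = 124×3.4/(3.4+5.9) = 45.333 kPa
Final effective stress: σ'_f = σ'_0 + Δσ = 160 + 45.333 = 205.33 kPa.
Normally consolidated clay, so the full stress increment lies on the virgin compression line:
S_c = C_c·H/(1+e₀)·log₁₀(σ'_f/σ'_0) = 0.28×6.2/(1+1.21)×log₁₀(205.33/160)
    = 0.78552 × 0.10833 = 0.0851 m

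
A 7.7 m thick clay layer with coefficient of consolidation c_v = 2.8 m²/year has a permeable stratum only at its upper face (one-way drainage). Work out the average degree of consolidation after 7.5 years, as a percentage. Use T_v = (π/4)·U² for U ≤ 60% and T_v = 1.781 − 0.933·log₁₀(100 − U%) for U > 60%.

U ≈ 66.2 %

Drainage path length: H_d = H = 7.7 m (single drainage).
T_v = c_v·t/H_d² = 2.8×7.5/7.7² = 0.35419.
T_v = 0.35419 corresponds to the U > 60% branch:
U = 1 − 10^((1.781 − T_v)/0.933)/100 = 0.6617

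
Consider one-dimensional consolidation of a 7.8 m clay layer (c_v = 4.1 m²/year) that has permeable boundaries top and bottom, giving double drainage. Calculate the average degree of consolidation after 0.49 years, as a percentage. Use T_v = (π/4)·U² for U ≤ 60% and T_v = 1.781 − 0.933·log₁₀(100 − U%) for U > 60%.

Drainage path length: H_d = H/2 = 3.9 m (double drainage).
T_v = c_v·t/H_d² = 4.1×0.49/3.9² = 0.13208.
T_v = 0.13208 corresponds to the U ≤ 60% branch:
U = √(4T_v/π) = 0.4101

U ≈ 41 %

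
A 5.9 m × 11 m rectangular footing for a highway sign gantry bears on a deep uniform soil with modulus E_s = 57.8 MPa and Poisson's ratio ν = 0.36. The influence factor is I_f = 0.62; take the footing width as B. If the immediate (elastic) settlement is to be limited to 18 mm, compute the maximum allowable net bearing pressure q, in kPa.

q ≈ 327 kPa

E_s = 57.8 MPa = 57800 kPa.
S_e = q·B·(1−ν²)/E_s · I_f  ⇒  q = S_e·E_s / (B·(1−ν²)·I_f).
q = 0.018 × 57800 / (5.9 × 0.8704 × 0.62) = 326.8 kPa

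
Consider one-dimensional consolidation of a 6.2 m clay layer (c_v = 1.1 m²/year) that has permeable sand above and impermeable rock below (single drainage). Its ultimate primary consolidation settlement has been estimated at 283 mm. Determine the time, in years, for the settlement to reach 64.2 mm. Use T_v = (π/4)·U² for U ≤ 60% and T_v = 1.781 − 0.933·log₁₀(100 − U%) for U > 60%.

Drainage path length: H_d = H = 6.2 m (single drainage).
U = S(t)/S_ult = 64.2/283 = 0.2269.
U ≤ 60%: T_v = (π/4)·U² = (π/4)×0.22686² = 0.040419.
t = T_v·H_d²/c_v = 0.040419×6.2²/1.1 = 1.412 years.

t ≈ 1.41 years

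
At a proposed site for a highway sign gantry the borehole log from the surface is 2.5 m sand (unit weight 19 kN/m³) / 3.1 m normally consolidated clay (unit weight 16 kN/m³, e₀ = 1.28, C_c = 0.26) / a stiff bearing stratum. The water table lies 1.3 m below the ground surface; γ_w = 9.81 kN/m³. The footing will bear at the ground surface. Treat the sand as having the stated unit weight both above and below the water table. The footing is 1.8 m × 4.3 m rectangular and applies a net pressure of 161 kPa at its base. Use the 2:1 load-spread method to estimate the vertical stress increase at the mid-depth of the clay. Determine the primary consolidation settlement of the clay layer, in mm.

Mid-depth of clay below the ground surface: z = 2.5 + 3.1/2 = 4.05 m.
Total vertical stress at mid-clay: σ_v = 19×2.5 + 16×1.55 = 72.3 kPa.
Pore pressure: u = 9.81×(4.05 − 1.3) = 26.978 kPa.
Initial effective stress: σ'_0 = σ_v − u = 72.3 − 26.978 = 45.322 kPa.
Stress increase at mid-clay by the 2:1 spreading method:
Δσ = qBL/((B+z)(L+z)) = 161×1.8×4.3/((1.8+4.05)(4.3+4.05)) = 25.511 kPa
Final effective stress: σ'_f = σ'_0 + Δσ = 45.322 + 25.511 = 70.833 kPa.
Normally consolidated clay, so the full stress increment lies on the virgin compression line:
S_c = C_c·H/(1+e₀)·log₁₀(σ'_f/σ'_0) = 0.26×3.1/(1+1.28)×log₁₀(70.833/45.322)
    = 0.35351 × 0.19393 = 0.06856 m

S_c ≈ 68.6 mm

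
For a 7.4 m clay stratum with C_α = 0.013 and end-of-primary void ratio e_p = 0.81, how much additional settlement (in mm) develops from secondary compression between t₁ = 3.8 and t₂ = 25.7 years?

Secondary compression: S_s = C_α·H/(1+e_p)·log₁₀(t₂/t₁)
S_s = 0.013×7.4/(1+0.81)×log₁₀(25.7/3.8)
    = 0.05315 × 0.8301 = 0.04412 m

S_s ≈ 44.1 mm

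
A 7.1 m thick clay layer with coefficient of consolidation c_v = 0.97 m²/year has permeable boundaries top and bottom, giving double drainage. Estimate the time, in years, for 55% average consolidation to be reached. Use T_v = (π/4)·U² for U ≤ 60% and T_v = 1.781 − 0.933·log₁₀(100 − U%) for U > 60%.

t ≈ 3.09 years

Drainage path length: H_d = H/2 = 3.55 m (double drainage).
U ≤ 60%: T_v = (π/4)·U² = (π/4)×0.55² = 0.23758.
t = T_v·H_d²/c_v = 0.23758×3.55²/0.97 = 3.087 years.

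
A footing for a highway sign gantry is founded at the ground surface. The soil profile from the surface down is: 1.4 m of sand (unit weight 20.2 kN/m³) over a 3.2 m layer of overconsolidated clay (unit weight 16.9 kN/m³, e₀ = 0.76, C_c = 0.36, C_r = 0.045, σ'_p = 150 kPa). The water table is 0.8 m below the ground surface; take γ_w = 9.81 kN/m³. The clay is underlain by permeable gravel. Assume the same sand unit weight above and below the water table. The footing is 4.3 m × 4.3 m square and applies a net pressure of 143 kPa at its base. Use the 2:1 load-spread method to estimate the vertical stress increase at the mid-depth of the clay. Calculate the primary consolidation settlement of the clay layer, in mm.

S_c ≈ 32.1 mm

Mid-depth of clay below the ground surface: z = 1.4 + 3.2/2 = 3 m.
Total vertical stress at mid-clay: σ_v = 20.2×1.4 + 16.9×1.6 = 55.32 kPa.
Pore pressure: u = 9.81×(3 − 0.8) = 21.582 kPa.
Initial effective stress: σ'_0 = σ_v − u = 55.32 − 21.582 = 33.738 kPa.
Stress increase at mid-clay by the 2:1 spreading method:
Δσ = qBL/((B+z)(L+z)) = 143×4.3×4.3/((4.3+3)(4.3+3)) = 49.617 kPa
Final effective stress: σ'_f = 33.738 + 49.617 = 83.355 kPa.
σ'_f = 83.355 ≤ σ'_p = 150 kPa, so the clay remains overconsolidated and only the recompression index applies:
S_c = C_r·H/(1+e₀)·log₁₀(σ'_f/σ'_0) = 0.045×3.2/1.76×log₁₀(83.355/33.738)
    = 0.081819 × 0.39281 = 0.03214 m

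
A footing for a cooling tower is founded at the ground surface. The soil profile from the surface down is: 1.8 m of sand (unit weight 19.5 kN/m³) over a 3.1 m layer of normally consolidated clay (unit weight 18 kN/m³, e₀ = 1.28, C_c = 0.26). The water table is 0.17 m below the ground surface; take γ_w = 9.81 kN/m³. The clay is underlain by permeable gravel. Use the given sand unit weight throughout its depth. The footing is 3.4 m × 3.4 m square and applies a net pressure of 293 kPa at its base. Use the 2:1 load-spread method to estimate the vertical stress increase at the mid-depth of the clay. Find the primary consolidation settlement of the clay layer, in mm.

Mid-depth of clay below the ground surface: z = 1.8 + 3.1/2 = 3.35 m.
Total vertical stress at mid-clay: σ_v = 19.5×1.8 + 18×1.55 = 63 kPa.
Pore pressure: u = 9.81×(3.35 − 0.17) = 31.196 kPa.
Initial effective stress: σ'_0 = σ_v − u = 63 − 31.196 = 31.804 kPa.
Stress increase at mid-clay by the 2:1 spreading method:
Δσ = qBL/((B+z)(L+z)) = 293×3.4×3.4/((3.4+3.35)(3.4+3.35)) = 74.339 kPa
Final effective stress: σ'_f = σ'_0 + Δσ = 31.804 + 74.339 = 106.14 kPa.
Normally consolidated clay, so the full stress increment lies on the virgin compression line:
S_c = C_c·H/(1+e₀)·log₁₀(σ'_f/σ'_0) = 0.26×3.1/(1+1.28)×log₁₀(106.14/31.804)
    = 0.35351 × 0.5234 = 0.185 m

S_c ≈ 185 mm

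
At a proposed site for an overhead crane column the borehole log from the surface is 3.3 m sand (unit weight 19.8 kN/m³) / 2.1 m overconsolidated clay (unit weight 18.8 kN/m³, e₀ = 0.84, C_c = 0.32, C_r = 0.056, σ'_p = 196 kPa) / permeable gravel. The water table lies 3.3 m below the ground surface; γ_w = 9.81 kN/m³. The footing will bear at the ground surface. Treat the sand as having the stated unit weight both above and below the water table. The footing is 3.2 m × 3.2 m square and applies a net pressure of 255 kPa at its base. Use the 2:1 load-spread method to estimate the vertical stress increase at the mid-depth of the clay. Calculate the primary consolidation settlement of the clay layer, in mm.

Mid-depth of clay below the ground surface: z = 3.3 + 2.1/2 = 4.35 m.
Total vertical stress at mid-clay: σ_v = 19.8×3.3 + 18.8×1.05 = 85.08 kPa.
Pore pressure: u = 9.81×(4.35 − 3.3) = 10.301 kPa.
Initial effective stress: σ'_0 = σ_v − u = 85.08 − 10.301 = 74.779 kPa.
Stress increase at mid-clay by the 2:1 spreading method:
Δσ = qBL/((B+z)(L+z)) = 255×3.2×3.2/((3.2+4.35)(3.2+4.35)) = 45.809 kPa
Final effective stress: σ'_f = 74.779 + 45.809 = 120.59 kPa.
σ'_f = 120.59 ≤ σ'_p = 196 kPa, so the clay remains overconsolidated and only the recompression index applies:
S_c = C_r·H/(1+e₀)·log₁₀(σ'_f/σ'_0) = 0.056×2.1/1.84×log₁₀(120.59/74.779)
    = 0.063913 × 0.20753 = 0.01326 m

S_c ≈ 13.3 mm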